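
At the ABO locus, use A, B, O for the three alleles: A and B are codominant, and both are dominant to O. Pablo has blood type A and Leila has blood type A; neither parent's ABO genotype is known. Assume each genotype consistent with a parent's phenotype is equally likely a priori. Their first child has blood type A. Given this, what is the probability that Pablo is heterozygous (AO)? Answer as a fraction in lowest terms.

7/15

Possible genotypes: Pablo ∈ {AA, AO}; Leila ∈ {AA, AO}.
Weight each parental genotype pair by prior × P(type-A child):
  AA × AA: posterior weight 4/15.
  AA × AO: posterior weight 4/15.
  AO × AA: posterior weight 4/15.
  AO × AO: posterior weight 1/5.
Sum the posterior weight over pairs where Pablo is AO: 7/15.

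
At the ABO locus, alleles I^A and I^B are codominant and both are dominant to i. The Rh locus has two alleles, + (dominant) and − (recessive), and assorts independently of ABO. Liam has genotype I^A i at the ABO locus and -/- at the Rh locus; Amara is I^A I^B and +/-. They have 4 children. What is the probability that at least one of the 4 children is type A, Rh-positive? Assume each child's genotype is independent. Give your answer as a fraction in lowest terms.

175/256

ABO cross I^A i × I^A I^B → 1/2 A, 1/4 B, 1/4 AB.
Rh cross -/- × +/- → 1/2 Rh+, 1/2 Rh-; so P(type A, Rh-positive) = 1/2 × 1/2 = 1/4 per child.
P(none) = (3/4)^4 = 81/256; P(at least one) = 1 − 81/256 = 175/256.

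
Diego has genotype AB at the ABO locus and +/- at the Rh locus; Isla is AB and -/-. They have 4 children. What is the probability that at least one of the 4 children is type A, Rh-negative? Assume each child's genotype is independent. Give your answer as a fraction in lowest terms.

1695/4096

ABO cross AB × AB → 1/4 A, 1/4 B, 1/2 AB.
Rh cross +/- × -/- → 1/2 Rh+, 1/2 Rh-; so P(type A, Rh-negative) = 1/4 × 1/2 = 1/8 per child.
P(none) = (7/8)^4 = 2401/4096; P(at least one) = 1 − 2401/4096 = 1695/4096.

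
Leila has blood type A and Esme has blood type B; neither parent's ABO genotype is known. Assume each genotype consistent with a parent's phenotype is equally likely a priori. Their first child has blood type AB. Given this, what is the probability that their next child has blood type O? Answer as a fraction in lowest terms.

Possible genotypes: Leila ∈ {AA, AO}; Esme ∈ {BB, BO}.
Weight each parental genotype pair by prior × P(type-AB child):
  AA × BB: posterior weight 4/9; P(next child type O) = 0.
  AA × BO: posterior weight 2/9; P(next child type O) = 0.
  AO × BB: posterior weight 2/9; P(next child type O) = 0.
  AO × BO: posterior weight 1/9; P(next child type O) = 1/4.
Weighted sum = 1/36.

1/36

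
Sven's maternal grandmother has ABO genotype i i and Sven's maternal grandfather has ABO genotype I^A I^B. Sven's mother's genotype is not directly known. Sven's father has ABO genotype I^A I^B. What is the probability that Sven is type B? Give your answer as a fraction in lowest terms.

Sven's mother's ABO genotype from i i × I^A I^B: 1/2 I^A i, 1/2 I^B i.
Crossing each possibility with the father I^A I^B and summing P(type B): 1/2·1/4 + 1/2·1/2 = 3/8.

3/8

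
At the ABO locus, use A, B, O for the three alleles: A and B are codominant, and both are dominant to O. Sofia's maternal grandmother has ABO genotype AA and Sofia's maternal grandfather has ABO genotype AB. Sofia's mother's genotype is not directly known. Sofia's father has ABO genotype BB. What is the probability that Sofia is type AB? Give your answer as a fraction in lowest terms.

3/4

Sofia's mother's ABO genotype from AA × AB: 1/2 AA, 1/2 AB.
Crossing each possibility with the father BB and summing P(type AB): 1/2·1 + 1/2·1/2 = 3/4.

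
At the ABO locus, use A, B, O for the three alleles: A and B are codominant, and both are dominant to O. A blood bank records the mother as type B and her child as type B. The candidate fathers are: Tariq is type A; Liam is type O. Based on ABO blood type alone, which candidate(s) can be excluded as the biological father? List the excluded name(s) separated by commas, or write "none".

none

A candidate is excluded only if no genotype consistent with his phenotype could produce a type B child with a type B mother.
Every candidate has at least one consistent genotype combination, so none can be excluded.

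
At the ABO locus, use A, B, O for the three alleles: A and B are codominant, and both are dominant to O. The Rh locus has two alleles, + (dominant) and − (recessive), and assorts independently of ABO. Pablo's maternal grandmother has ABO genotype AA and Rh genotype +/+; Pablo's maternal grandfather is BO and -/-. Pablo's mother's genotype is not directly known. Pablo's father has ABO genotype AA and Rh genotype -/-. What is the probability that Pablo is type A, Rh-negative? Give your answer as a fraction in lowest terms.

Pablo's mother's ABO genotype from AA × BO: 1/2 AB, 1/2 AO.
Crossing each possibility with the father AA and summing P(type A): 1/2·1/2 + 1/2·1 = 3/4.
Similarly for Rh via the mother's Rh distribution: P(Rh-) = 1/2.
Independent loci: 3/4 × 1/2 = 3/8.

3/8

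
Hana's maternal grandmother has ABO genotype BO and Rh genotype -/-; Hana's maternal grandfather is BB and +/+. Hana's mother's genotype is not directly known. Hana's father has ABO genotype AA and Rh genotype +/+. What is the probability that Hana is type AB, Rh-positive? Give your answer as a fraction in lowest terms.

Hana's mother's ABO genotype from BO × BB: 1/2 BB, 1/2 BO.
Crossing each possibility with the father AA and summing P(type AB): 1/2·1 + 1/2·1/2 = 3/4.
Similarly for Rh via the mother's Rh distribution: P(Rh+) = 1.
Independent loci: 3/4 × 1 = 3/4.

3/4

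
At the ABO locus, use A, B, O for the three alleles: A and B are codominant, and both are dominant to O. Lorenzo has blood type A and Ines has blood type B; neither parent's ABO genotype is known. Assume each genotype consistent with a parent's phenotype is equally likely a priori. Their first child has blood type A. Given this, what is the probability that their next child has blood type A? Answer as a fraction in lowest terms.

Possible genotypes: Lorenzo ∈ {AA, AO}; Ines ∈ {BB, BO}.
Weight each parental genotype pair by prior × P(type-A child):
  AA × BO: posterior weight 2/3; P(next child type A) = 1/2.
  AO × BO: posterior weight 1/3; P(next child type A) = 1/4.
Weighted sum = 5/12.

5/12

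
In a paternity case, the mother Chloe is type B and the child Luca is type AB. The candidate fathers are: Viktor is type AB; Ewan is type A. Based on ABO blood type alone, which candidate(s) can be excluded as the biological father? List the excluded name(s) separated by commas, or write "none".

none

A candidate is excluded only if no genotype consistent with his phenotype could produce a type AB child with a type B mother.
Every candidate has at least one consistent genotype combination, so none can be excluded.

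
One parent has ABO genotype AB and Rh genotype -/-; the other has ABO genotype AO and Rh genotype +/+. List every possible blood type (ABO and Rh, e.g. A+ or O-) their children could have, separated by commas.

A+, B+, AB+

Gametes from AB × AO give offspring ABO genotypes AA, AB, AO, BO, i.e. phenotypes A, B, AB.
Rh cross -/- × +/+ → phenotypes Rh+.
Combining independently: A+, B+, AB+.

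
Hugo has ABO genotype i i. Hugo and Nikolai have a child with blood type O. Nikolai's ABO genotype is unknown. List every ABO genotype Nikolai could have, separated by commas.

I^A i, I^B i, i i

For each candidate genotype of Nikolai, check whether crossing it with i i can produce every observed child phenotype.
  I^A I^A → possible child types {A} ✗
  I^A I^B → possible child types {A, B} ✗
  I^A i → possible child types {O, A} ✓
  I^B I^B → possible child types {B} ✗
  I^B i → possible child types {O, B} ✓
  i i → possible child types {O} ✓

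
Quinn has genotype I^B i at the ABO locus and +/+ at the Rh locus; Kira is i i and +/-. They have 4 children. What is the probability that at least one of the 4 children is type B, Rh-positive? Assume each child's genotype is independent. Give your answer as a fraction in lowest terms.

15/16

ABO cross I^B i × i i → 1/2 O, 1/2 B.
Rh cross +/+ × +/- → 1 Rh+; so P(type B, Rh-positive) = 1/2 × 1 = 1/2 per child.
P(none) = (1/2)^4 = 1/16; P(at least one) = 1 − 1/16 = 15/16.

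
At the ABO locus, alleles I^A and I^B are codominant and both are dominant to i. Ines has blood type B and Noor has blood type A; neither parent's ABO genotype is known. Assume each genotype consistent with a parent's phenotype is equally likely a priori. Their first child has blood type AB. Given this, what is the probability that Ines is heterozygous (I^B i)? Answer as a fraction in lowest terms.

1/3

Possible genotypes: Ines ∈ {I^B I^B, I^B i}; Noor ∈ {I^A I^A, I^A i}.
Weight each parental genotype pair by prior × P(type-AB child):
  I^B I^B × I^A I^A: posterior weight 4/9.
  I^B I^B × I^A i: posterior weight 2/9.
  I^B i × I^A I^A: posterior weight 2/9.
  I^B i × I^A i: posterior weight 1/9.
Sum the posterior weight over pairs where Ines is I^B i: 1/3.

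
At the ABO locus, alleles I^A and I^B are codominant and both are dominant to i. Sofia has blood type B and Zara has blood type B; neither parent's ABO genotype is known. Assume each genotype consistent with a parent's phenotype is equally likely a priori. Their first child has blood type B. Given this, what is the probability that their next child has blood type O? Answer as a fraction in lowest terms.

Possible genotypes: Sofia ∈ {I^B I^B, I^B i}; Zara ∈ {I^B I^B, I^B i}.
Weight each parental genotype pair by prior × P(type-B child):
  I^B I^B × I^B I^B: posterior weight 4/15; P(next child type O) = 0.
  I^B I^B × I^B i: posterior weight 4/15; P(next child type O) = 0.
  I^B i × I^B I^B: posterior weight 4/15; P(next child type O) = 0.
  I^B i × I^B i: posterior weight 1/5; P(next child type O) = 1/4.
Weighted sum = 1/20.

1/20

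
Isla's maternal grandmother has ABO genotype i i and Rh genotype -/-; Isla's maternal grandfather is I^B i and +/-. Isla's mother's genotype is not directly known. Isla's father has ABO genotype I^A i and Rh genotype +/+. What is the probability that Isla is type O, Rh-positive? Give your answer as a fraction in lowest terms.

3/8

Isla's mother's ABO genotype from i i × I^B i: 1/2 I^B i, 1/2 i i.
Crossing each possibility with the father I^A i and summing P(type O): 1/2·1/4 + 1/2·1/2 = 3/8.
Similarly for Rh via the mother's Rh distribution: P(Rh+) = 1.
Independent loci: 3/8 × 1 = 3/8.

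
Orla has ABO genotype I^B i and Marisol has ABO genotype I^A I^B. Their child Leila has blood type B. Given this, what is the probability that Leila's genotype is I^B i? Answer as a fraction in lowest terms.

1/2

Cross I^B i × I^A I^B → 1/4 I^A I^B, 1/4 I^A i, 1/4 I^B I^B, 1/4 I^B i.
Type-B genotypes among offspring: I^B I^B (1/4), I^B i (1/4); total 1/2.
P(I^B i | type B) = (1/4) / (1/2) = 1/2.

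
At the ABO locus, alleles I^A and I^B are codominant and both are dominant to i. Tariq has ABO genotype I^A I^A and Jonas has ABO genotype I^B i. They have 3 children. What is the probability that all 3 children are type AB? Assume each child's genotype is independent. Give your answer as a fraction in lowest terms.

ABO cross I^A I^A × I^B i → 1/2 A, 1/2 AB.
So P(type AB) = 1/2 per child.
All 3 independent: (1/2)^3 = 1/8.

1/8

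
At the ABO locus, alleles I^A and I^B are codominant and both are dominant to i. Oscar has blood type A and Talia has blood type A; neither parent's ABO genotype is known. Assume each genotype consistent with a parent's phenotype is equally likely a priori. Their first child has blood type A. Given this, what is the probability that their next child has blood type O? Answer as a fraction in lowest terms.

Possible genotypes: Oscar ∈ {I^A I^A, I^A i}; Talia ∈ {I^A I^A, I^A i}.
Weight each parental genotype pair by prior × P(type-A child):
  I^A I^A × I^A I^A: posterior weight 4/15; P(next child type O) = 0.
  I^A I^A × I^A i: posterior weight 4/15; P(next child type O) = 0.
  I^A i × I^A I^A: posterior weight 4/15; P(next child type O) = 0.
  I^A i × I^A i: posterior weight 1/5; P(next child type O) = 1/4.
Weighted sum = 1/20.

1/20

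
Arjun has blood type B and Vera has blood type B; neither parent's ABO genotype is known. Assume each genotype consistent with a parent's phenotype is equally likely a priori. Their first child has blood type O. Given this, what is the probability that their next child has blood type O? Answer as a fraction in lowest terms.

1/4

Possible genotypes: Arjun ∈ {BB, BO}; Vera ∈ {BB, BO}.
Weight each parental genotype pair by prior × P(type-O child):
  BO × BO: posterior weight 1; P(next child type O) = 1/4.
Weighted sum = 1/4.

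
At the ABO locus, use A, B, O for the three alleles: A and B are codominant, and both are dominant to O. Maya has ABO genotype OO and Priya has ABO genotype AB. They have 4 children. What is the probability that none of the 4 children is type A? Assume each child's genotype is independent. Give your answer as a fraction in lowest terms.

1/16

ABO cross OO × AB → 1/2 A, 1/2 B.
So P(type A) = 1/2 per child.
P(not type A) = 1/2 for one child; (1/2)^4 = 1/16.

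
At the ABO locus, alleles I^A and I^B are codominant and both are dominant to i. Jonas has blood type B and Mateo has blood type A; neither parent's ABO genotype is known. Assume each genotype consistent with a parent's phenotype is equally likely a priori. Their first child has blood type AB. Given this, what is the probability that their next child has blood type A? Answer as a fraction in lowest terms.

5/36

Possible genotypes: Jonas ∈ {I^B I^B, I^B i}; Mateo ∈ {I^A I^A, I^A i}.
Weight each parental genotype pair by prior × P(type-AB child):
  I^B I^B × I^A I^A: posterior weight 4/9; P(next child type A) = 0.
  I^B I^B × I^A i: posterior weight 2/9; P(next child type A) = 0.
  I^B i × I^A I^A: posterior weight 2/9; P(next child type A) = 1/2.
  I^B i × I^A i: posterior weight 1/9; P(next child type A) = 1/4.
Weighted sum = 5/36.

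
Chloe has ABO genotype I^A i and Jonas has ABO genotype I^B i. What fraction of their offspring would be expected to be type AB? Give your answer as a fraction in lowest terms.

ABO cross I^A i × I^B i → offspring phenotypes: 1/4 O, 1/4 A, 1/4 B, 1/4 AB.
So P(type AB) = 1/4.

1/4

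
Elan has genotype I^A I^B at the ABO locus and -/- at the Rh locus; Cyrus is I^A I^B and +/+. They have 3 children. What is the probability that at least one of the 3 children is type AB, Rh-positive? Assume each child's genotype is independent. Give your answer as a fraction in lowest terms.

7/8

ABO cross I^A I^B × I^A I^B → 1/4 A, 1/4 B, 1/2 AB.
Rh cross -/- × +/+ → 1 Rh+; so P(type AB, Rh-positive) = 1/2 × 1 = 1/2 per child.
P(none) = (1/2)^3 = 1/8; P(at least one) = 1 − 1/8 = 7/8.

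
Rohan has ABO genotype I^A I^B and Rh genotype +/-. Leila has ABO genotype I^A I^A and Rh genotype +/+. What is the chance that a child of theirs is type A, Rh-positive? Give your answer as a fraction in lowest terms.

1/2

ABO cross I^A I^B × I^A I^A → offspring phenotypes: 1/2 A, 1/2 AB.
Rh cross +/- × +/+ → 1 Rh+.
Independent loci: P(type A, Rh-positive) = 1/2 × 1 = 1/2.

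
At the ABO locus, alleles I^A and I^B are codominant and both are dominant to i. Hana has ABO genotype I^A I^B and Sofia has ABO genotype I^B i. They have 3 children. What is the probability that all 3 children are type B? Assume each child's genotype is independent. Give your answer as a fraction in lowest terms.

1/8

ABO cross I^A I^B × I^B i → 1/4 A, 1/2 B, 1/4 AB.
So P(type B) = 1/2 per child.
All 3 independent: (1/2)^3 = 1/8.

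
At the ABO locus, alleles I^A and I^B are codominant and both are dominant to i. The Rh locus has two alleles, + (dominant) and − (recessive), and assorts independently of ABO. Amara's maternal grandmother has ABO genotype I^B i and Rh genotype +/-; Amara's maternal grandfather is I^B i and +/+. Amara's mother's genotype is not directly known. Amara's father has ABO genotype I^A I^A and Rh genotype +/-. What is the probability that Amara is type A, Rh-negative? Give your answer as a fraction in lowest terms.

1/16

Amara's mother's ABO genotype from I^B i × I^B i: 1/4 I^B I^B, 1/2 I^B i, 1/4 i i.
Crossing each possibility with the father I^A I^A and summing P(type A): 1/4·0 + 1/2·1/2 + 1/4·1 = 1/2.
Similarly for Rh via the mother's Rh distribution: P(Rh-) = 1/8.
Independent loci: 1/2 × 1/8 = 1/16.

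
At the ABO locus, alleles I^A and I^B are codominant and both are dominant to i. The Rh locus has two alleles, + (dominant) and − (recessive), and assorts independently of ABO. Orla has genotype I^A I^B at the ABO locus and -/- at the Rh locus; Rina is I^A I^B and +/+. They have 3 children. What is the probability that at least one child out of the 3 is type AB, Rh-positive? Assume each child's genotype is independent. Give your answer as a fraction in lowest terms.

7/8

ABO cross I^A I^B × I^A I^B → 1/4 A, 1/4 B, 1/2 AB.
Rh cross -/- × +/+ → 1 Rh+; so P(type AB, Rh-positive) = 1/2 × 1 = 1/2 per child.
P(none) = (1/2)^3 = 1/8; P(at least one) = 1 − 1/8 = 7/8.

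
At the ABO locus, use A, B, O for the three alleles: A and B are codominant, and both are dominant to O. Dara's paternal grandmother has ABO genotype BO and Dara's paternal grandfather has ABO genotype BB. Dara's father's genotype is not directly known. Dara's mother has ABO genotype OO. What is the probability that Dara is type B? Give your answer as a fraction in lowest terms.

3/4

Dara's father's ABO genotype from BO × BB: 1/2 BB, 1/2 BO.
Crossing each possibility with the mother OO and summing P(type B): 1/2·1 + 1/2·1/2 = 3/4.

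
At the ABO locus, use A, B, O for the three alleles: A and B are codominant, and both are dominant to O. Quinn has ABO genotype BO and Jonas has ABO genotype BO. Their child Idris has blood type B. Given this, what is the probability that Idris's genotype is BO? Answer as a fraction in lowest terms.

2/3

Cross BO × BO → 1/4 BB, 1/2 BO, 1/4 OO.
Type-B genotypes among offspring: BB (1/4), BO (1/2); total 3/4.
P(BO | type B) = (1/2) / (3/4) = 2/3.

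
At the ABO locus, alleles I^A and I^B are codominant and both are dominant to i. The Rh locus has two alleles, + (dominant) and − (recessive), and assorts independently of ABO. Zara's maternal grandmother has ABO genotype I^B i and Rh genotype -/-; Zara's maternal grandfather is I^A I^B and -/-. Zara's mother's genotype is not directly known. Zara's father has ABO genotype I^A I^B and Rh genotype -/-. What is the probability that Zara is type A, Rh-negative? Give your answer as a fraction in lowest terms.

1/4

Zara's mother's ABO genotype from I^B i × I^A I^B: 1/4 I^A I^B, 1/4 I^A i, 1/4 I^B I^B, 1/4 I^B i.
Crossing each possibility with the father I^A I^B and summing P(type A): 1/4·1/4 + 1/4·1/2 + 1/4·0 + 1/4·1/4 = 1/4.
Similarly for Rh via the mother's Rh distribution: P(Rh-) = 1.
Independent loci: 1/4 × 1 = 1/4.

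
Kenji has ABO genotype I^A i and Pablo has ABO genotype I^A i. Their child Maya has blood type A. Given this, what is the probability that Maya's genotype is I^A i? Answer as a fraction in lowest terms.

2/3

Cross I^A i × I^A i → 1/4 I^A I^A, 1/2 I^A i, 1/4 i i.
Type-A genotypes among offspring: I^A I^A (1/4), I^A i (1/2); total 3/4.
P(I^A i | type A) = (1/2) / (3/4) = 2/3.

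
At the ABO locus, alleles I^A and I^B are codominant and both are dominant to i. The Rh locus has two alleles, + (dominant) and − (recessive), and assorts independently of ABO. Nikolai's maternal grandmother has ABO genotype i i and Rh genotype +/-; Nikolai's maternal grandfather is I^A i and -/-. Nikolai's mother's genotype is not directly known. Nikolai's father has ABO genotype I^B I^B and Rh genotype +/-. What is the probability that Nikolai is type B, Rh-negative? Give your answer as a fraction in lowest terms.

Nikolai's mother's ABO genotype from i i × I^A i: 1/2 I^A i, 1/2 i i.
Crossing each possibility with the father I^B I^B and summing P(type B): 1/2·1/2 + 1/2·1 = 3/4.
Similarly for Rh via the mother's Rh distribution: P(Rh-) = 3/8.
Independent loci: 3/4 × 3/8 = 9/32.

9/32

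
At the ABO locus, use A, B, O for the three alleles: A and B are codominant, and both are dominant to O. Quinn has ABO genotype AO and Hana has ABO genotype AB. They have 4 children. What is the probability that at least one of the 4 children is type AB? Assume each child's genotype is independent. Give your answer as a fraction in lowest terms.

ABO cross AO × AB → 1/2 A, 1/4 B, 1/4 AB.
So P(type AB) = 1/4 per child.
P(none) = (3/4)^4 = 81/256; P(at least one) = 1 − 81/256 = 175/256.

175/256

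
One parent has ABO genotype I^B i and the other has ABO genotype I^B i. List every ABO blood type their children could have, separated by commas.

Gametes from I^B i × I^B i give offspring ABO genotypes I^B I^B, I^B i, i i, i.e. phenotypes O, B.

O, B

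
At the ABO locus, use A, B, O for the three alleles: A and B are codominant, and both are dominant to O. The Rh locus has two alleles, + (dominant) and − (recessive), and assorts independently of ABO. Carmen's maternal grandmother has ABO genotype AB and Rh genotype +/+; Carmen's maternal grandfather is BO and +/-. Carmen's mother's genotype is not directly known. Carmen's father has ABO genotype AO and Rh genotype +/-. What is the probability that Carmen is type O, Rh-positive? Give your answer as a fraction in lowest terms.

Carmen's mother's ABO genotype from AB × BO: 1/4 AB, 1/4 AO, 1/4 BB, 1/4 BO.
Crossing each possibility with the father AO and summing P(type O): 1/4·0 + 1/4·1/4 + 1/4·0 + 1/4·1/4 = 1/8.
Similarly for Rh via the mother's Rh distribution: P(Rh+) = 7/8.
Independent loci: 1/8 × 7/8 = 7/64.

7/64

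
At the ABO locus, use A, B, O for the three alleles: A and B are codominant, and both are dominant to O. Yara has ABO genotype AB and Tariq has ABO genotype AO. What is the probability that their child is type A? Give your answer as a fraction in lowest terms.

1/2

ABO cross AB × AO → offspring phenotypes: 1/2 A, 1/4 B, 1/4 AB.
So P(type A) = 1/2.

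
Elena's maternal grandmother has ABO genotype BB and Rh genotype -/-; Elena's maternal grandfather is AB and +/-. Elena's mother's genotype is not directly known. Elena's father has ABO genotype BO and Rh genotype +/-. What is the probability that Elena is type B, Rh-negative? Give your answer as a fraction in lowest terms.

Elena's mother's ABO genotype from BB × AB: 1/2 AB, 1/2 BB.
Crossing each possibility with the father BO and summing P(type B): 1/2·1/2 + 1/2·1 = 3/4.
Similarly for Rh via the mother's Rh distribution: P(Rh-) = 3/8.
Independent loci: 3/4 × 3/8 = 9/32.

9/32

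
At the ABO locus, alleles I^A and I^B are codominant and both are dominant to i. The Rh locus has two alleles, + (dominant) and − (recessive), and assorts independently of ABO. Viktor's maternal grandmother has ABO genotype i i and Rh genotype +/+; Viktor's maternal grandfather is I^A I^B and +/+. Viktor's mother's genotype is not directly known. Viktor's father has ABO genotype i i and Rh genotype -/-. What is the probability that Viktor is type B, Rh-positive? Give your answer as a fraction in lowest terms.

Viktor's mother's ABO genotype from i i × I^A I^B: 1/2 I^A i, 1/2 I^B i.
Crossing each possibility with the father i i and summing P(type B): 1/2·0 + 1/2·1/2 = 1/4.
Similarly for Rh via the mother's Rh distribution: P(Rh+) = 1.
Independent loci: 1/4 × 1 = 1/4.

1/4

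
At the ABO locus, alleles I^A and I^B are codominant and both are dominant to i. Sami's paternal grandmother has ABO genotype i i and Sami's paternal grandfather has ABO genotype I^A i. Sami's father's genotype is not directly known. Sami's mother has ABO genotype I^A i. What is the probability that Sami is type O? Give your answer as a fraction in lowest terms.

3/8

Sami's father's ABO genotype from i i × I^A i: 1/2 I^A i, 1/2 i i.
Crossing each possibility with the mother I^A i and summing P(type O): 1/2·1/4 + 1/2·1/2 = 3/8.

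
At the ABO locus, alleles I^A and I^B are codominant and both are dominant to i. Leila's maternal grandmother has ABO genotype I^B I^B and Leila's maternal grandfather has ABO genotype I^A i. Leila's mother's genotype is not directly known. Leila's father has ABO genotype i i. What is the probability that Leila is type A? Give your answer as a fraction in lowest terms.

1/4

Leila's mother's ABO genotype from I^B I^B × I^A i: 1/2 I^A I^B, 1/2 I^B i.
Crossing each possibility with the father i i and summing P(type A): 1/2·1/2 + 1/2·0 = 1/4.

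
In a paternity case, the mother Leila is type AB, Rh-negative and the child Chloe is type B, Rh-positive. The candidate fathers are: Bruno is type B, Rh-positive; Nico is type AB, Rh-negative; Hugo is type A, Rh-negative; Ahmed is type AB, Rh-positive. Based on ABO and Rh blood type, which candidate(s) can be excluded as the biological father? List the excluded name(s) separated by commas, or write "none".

A candidate is excluded only if no genotype consistent with his phenotype could produce a type B, Rh-positive child with a type AB, Rh-negative mother.
Nico (type AB, Rh-): no genotype consistent with that phenotype can produce a type-B Rh+ child with a type-AB mother.
Hugo (type A, Rh-): no genotype consistent with that phenotype can produce a type-B Rh+ child with a type-AB mother.

Nico, Hugo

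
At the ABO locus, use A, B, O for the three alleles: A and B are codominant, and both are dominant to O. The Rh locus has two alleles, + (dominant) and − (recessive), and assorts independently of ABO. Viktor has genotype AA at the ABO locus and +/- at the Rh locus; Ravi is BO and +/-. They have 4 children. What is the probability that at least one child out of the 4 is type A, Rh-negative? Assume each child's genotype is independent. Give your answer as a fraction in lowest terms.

ABO cross AA × BO → 1/2 A, 1/2 AB.
Rh cross +/- × +/- → 3/4 Rh+, 1/4 Rh-; so P(type A, Rh-negative) = 1/2 × 1/4 = 1/8 per child.
P(none) = (7/8)^4 = 2401/4096; P(at least one) = 1 − 2401/4096 = 1695/4096.

1695/4096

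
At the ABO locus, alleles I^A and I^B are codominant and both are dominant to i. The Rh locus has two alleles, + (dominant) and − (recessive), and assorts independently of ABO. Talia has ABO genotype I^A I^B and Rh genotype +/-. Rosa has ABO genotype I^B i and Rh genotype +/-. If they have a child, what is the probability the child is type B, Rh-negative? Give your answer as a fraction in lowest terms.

ABO cross I^A I^B × I^B i → offspring phenotypes: 1/4 A, 1/2 B, 1/4 AB.
Rh cross +/- × +/- → 3/4 Rh+, 1/4 Rh-.
Independent loci: P(type B, Rh-negative) = 1/2 × 1/4 = 1/8.

1/8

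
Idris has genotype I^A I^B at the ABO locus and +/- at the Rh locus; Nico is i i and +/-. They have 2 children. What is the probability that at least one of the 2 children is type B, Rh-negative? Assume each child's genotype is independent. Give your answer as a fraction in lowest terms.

ABO cross I^A I^B × i i → 1/2 A, 1/2 B.
Rh cross +/- × +/- → 3/4 Rh+, 1/4 Rh-; so P(type B, Rh-negative) = 1/2 × 1/4 = 1/8 per child.
P(none) = (7/8)^2 = 49/64; P(at least one) = 1 − 49/64 = 15/64.

15/64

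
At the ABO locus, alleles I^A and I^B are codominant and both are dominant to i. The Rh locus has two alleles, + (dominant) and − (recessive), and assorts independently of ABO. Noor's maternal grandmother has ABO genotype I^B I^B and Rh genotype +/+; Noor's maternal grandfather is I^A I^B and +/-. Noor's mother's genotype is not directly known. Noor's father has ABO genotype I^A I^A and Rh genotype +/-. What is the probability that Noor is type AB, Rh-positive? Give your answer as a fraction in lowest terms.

21/32

Noor's mother's ABO genotype from I^B I^B × I^A I^B: 1/2 I^A I^B, 1/2 I^B I^B.
Crossing each possibility with the father I^A I^A and summing P(type AB): 1/2·1/2 + 1/2·1 = 3/4.
Similarly for Rh via the mother's Rh distribution: P(Rh+) = 7/8.
Independent loci: 3/4 × 7/8 = 21/32.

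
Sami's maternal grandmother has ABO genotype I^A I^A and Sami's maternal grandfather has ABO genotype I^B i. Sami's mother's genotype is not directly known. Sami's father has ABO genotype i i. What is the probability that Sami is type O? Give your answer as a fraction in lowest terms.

1/4

Sami's mother's ABO genotype from I^A I^A × I^B i: 1/2 I^A I^B, 1/2 I^A i.
Crossing each possibility with the father i i and summing P(type O): 1/2·0 + 1/2·1/2 = 1/4.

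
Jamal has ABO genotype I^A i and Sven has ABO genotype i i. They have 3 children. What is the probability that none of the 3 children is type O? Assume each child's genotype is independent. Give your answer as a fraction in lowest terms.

ABO cross I^A i × i i → 1/2 O, 1/2 A.
So P(type O) = 1/2 per child.
P(not type O) = 1/2 for one child; (1/2)^3 = 1/8.

1/8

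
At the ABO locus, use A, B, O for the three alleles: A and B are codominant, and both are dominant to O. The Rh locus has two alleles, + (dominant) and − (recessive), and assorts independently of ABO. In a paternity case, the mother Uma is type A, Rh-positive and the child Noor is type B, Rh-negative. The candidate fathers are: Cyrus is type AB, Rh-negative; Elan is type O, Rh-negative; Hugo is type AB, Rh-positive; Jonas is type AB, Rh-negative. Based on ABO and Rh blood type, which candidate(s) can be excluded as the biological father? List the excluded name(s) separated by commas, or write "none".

A candidate is excluded only if no genotype consistent with his phenotype could produce a type B, Rh-negative child with a type A, Rh-positive mother.
Elan (type O, Rh-): no genotype consistent with that phenotype can produce a type-B Rh- child with a type-A mother.

Elan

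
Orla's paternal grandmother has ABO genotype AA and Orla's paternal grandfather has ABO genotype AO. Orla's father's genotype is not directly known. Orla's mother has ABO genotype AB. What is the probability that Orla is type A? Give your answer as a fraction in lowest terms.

1/2

Orla's father's ABO genotype from AA × AO: 1/2 AA, 1/2 AO.
Crossing each possibility with the mother AB and summing P(type A): 1/2·1/2 + 1/2·1/2 = 1/2.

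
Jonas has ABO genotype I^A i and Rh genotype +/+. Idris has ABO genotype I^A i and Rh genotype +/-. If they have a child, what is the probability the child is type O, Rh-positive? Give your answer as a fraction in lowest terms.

ABO cross I^A i × I^A i → offspring phenotypes: 1/4 O, 3/4 A.
Rh cross +/+ × +/- → 1 Rh+.
Independent loci: P(type O, Rh-positive) = 1/4 × 1 = 1/4.

1/4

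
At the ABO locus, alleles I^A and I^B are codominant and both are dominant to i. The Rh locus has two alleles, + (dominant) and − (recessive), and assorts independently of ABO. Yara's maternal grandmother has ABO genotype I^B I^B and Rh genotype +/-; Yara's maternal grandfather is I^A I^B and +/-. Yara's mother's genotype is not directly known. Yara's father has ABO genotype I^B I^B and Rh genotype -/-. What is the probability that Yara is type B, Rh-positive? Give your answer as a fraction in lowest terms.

3/8

Yara's mother's ABO genotype from I^B I^B × I^A I^B: 1/2 I^A I^B, 1/2 I^B I^B.
Crossing each possibility with the father I^B I^B and summing P(type B): 1/2·1/2 + 1/2·1 = 3/4.
Similarly for Rh via the mother's Rh distribution: P(Rh+) = 1/2.
Independent loci: 3/4 × 1/2 = 3/8.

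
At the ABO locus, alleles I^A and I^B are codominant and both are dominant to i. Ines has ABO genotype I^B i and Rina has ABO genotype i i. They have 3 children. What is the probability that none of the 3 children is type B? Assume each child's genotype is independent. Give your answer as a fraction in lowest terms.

ABO cross I^B i × i i → 1/2 O, 1/2 B.
So P(type B) = 1/2 per child.
P(not type B) = 1/2 for one child; (1/2)^3 = 1/8.

1/8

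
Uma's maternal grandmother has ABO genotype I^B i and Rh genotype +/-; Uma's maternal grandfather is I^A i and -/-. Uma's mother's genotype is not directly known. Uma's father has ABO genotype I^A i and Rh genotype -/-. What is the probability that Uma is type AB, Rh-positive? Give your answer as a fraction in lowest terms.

1/32

Uma's mother's ABO genotype from I^B i × I^A i: 1/4 I^A I^B, 1/4 I^A i, 1/4 I^B i, 1/4 i i.
Crossing each possibility with the father I^A i and summing P(type AB): 1/4·1/4 + 1/4·0 + 1/4·1/4 + 1/4·0 = 1/8.
Similarly for Rh via the mother's Rh distribution: P(Rh+) = 1/4.
Independent loci: 1/8 × 1/4 = 1/32.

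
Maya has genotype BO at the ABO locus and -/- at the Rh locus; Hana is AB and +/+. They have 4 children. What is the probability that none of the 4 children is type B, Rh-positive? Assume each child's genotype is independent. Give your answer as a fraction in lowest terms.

ABO cross BO × AB → 1/4 A, 1/2 B, 1/4 AB.
Rh cross -/- × +/+ → 1 Rh+; so P(type B, Rh-positive) = 1/2 × 1 = 1/2 per child.
P(not type B, Rh-positive) = 1/2 for one child; (1/2)^4 = 1/16.

1/16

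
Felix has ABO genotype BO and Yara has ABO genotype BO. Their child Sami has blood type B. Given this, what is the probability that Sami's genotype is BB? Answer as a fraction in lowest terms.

Cross BO × BO → 1/4 BB, 1/2 BO, 1/4 OO.
Type-B genotypes among offspring: BB (1/4), BO (1/2); total 3/4.
P(BB | type B) = (1/4) / (3/4) = 1/3.

1/3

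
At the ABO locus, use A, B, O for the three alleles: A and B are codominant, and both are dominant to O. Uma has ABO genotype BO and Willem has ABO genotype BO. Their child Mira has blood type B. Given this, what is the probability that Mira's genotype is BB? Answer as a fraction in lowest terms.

Cross BO × BO → 1/4 BB, 1/2 BO, 1/4 OO.
Type-B genotypes among offspring: BB (1/4), BO (1/2); total 3/4.
P(BB | type B) = (1/4) / (3/4) = 1/3.

1/3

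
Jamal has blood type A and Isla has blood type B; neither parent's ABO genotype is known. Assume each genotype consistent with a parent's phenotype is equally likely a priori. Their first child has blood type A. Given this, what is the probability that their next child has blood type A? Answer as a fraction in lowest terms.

Possible genotypes: Jamal ∈ {AA, AO}; Isla ∈ {BB, BO}.
Weight each parental genotype pair by prior × P(type-A child):
  AA × BO: posterior weight 2/3; P(next child type A) = 1/2.
  AO × BO: posterior weight 1/3; P(next child type A) = 1/4.
Weighted sum = 5/12.

5/12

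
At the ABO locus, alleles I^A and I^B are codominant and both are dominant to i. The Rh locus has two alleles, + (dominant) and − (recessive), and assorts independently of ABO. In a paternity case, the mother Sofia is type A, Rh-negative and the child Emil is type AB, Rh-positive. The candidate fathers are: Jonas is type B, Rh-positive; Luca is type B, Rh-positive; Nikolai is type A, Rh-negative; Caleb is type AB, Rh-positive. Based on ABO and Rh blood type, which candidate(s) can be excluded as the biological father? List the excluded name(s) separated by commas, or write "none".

Nikolai

A candidate is excluded only if no genotype consistent with his phenotype could produce a type AB, Rh-positive child with a type A, Rh-negative mother.
Nikolai (type A, Rh-): no genotype consistent with that phenotype can produce a type-AB Rh+ child with a type-A mother.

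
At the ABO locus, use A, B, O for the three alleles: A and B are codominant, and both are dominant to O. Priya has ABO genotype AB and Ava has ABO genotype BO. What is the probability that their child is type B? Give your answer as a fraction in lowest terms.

ABO cross AB × BO → offspring phenotypes: 1/4 A, 1/2 B, 1/4 AB.
So P(type B) = 1/2.

1/2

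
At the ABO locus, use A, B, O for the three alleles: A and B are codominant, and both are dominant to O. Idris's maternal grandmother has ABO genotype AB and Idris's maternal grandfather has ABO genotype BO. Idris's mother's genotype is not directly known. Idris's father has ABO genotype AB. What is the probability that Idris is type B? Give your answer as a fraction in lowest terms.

Idris's mother's ABO genotype from AB × BO: 1/4 AB, 1/4 AO, 1/4 BB, 1/4 BO.
Crossing each possibility with the father AB and summing P(type B): 1/4·1/4 + 1/4·1/4 + 1/4·1/2 + 1/4·1/2 = 3/8.

3/8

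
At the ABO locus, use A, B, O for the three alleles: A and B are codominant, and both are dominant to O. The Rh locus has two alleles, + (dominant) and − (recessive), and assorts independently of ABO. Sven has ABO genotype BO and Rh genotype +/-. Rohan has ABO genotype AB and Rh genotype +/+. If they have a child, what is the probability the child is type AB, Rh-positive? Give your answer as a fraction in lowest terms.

ABO cross BO × AB → offspring phenotypes: 1/4 A, 1/2 B, 1/4 AB.
Rh cross +/- × +/+ → 1 Rh+.
Independent loci: P(type AB, Rh-positive) = 1/4 × 1 = 1/4.

1/4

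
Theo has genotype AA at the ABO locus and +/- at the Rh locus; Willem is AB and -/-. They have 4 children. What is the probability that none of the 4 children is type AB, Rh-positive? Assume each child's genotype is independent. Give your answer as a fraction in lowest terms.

ABO cross AA × AB → 1/2 A, 1/2 AB.
Rh cross +/- × -/- → 1/2 Rh+, 1/2 Rh-; so P(type AB, Rh-positive) = 1/2 × 1/2 = 1/4 per child.
P(not type AB, Rh-positive) = 3/4 for one child; (3/4)^4 = 81/256.

81/256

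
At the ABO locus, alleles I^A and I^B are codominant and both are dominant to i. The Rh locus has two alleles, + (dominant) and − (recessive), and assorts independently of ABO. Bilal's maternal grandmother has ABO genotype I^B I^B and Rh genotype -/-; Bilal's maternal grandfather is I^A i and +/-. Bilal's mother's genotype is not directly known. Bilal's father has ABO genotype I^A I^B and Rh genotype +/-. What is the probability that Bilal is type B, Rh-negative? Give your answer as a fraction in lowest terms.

Bilal's mother's ABO genotype from I^B I^B × I^A i: 1/2 I^A I^B, 1/2 I^B i.
Crossing each possibility with the father I^A I^B and summing P(type B): 1/2·1/4 + 1/2·1/2 = 3/8.
Similarly for Rh via the mother's Rh distribution: P(Rh-) = 3/8.
Independent loci: 3/8 × 3/8 = 9/64.

9/64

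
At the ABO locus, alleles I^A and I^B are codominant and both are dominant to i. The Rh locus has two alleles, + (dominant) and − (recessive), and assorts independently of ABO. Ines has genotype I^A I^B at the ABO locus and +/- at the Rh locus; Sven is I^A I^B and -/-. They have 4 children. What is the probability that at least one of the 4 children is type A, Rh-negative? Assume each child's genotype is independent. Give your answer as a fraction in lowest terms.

1695/4096

ABO cross I^A I^B × I^A I^B → 1/4 A, 1/4 B, 1/2 AB.
Rh cross +/- × -/- → 1/2 Rh+, 1/2 Rh-; so P(type A, Rh-negative) = 1/4 × 1/2 = 1/8 per child.
P(none) = (7/8)^4 = 2401/4096; P(at least one) = 1 − 2401/4096 = 1695/4096.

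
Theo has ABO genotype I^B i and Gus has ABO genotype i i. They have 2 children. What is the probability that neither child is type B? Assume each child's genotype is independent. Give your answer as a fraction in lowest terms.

1/4

ABO cross I^B i × i i → 1/2 O, 1/2 B.
So P(type B) = 1/2 per child.
P(not type B) = 1/2 for one child; (1/2)^2 = 1/4.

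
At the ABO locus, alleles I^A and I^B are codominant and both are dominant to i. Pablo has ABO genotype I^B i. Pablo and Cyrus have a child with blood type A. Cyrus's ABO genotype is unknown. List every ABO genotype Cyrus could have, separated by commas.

For each candidate genotype of Cyrus, check whether crossing it with I^B i can produce every observed child phenotype.
  I^A I^A → possible child types {A, AB} ✓
  I^A I^B → possible child types {A, B, AB} ✓
  I^A i → possible child types {O, A, B, AB} ✓
  I^B I^B → possible child types {B} ✗
  I^B i → possible child types {O, B} ✗
  i i → possible child types {O, B} ✗

I^A I^A, I^A I^B, I^A i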